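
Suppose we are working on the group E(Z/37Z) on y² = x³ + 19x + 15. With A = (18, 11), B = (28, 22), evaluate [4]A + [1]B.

First 4A:
Double-and-add on 4 = (100)₂. Start with A = (18, 11) for the leading 1-bit.
double: tangent at (18, 11): λ = (3·18² + 19)/(2·11) ≡ 29/22. 22⁻¹ ≡ 32 (mod 37) since 22·32 = 704 ≡ 1, so λ ≡ 29·32 ≡ 3.
  x = λ² - 18 - 18 = 9 - 36 ≡ 10; y = λ·(18 - 10) - 11 ≡ 13. → (10, 13)
double: tangent at (10, 13): λ = (3·10² + 19)/(2·13) ≡ 23/26. 26⁻¹ ≡ 10 (mod 37), so λ ≡ 23·10 ≡ 8.
  x = λ² - 10 - 10 = 64 - 20 ≡ 7; y = λ·(10 - 7) - 13 ≡ 11. → (7, 11)
4A = (7, 11).
Finally 4A + B:
(7, 11) + (28, 22). λ = (22 - 11)/(28 - 7) ≡ 11/21 mod 37. 21⁻¹ ≡ 30 (mod 37), so λ ≡ 34.
  x = λ² - 7 - 28 = 1156 - 35 ≡ 11; y = λ·(7 - 11) - 11 ≡ 1. → (11, 1)

(11, 1)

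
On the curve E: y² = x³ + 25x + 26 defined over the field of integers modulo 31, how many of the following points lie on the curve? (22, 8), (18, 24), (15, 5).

(22, 8): 8² ≡ 2, rhs ≡ 2 → on.
(18, 24): 24² ≡ 18, rhs ≡ 15 → off.
(15, 5): 5² ≡ 25, rhs ≡ 25 → on.

2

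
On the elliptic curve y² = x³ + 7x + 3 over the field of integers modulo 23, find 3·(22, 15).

(7, 21)

Write Q = (22, 15).
Repeated addition: build up to 3Q.
2Q: tangent at (22, 15): λ = (3·22² + 7)/(2·15) ≡ 10/7. 7⁻¹ ≡ 10 (mod 23), so λ ≡ 10·10 ≡ 8.
  x = λ² - 22 - 22 = 64 - 44 ≡ 20; y = λ·(22 - 20) - 15 ≡ 1. → (20, 1)
3Q: (20, 1) + (22, 15). λ = (15 - 1)/(22 - 20) ≡ 14/2 mod 23. 2⁻¹ ≡ 12 (mod 23), so λ ≡ 7.
  x = λ² - 20 - 22 = 49 - 42 ≡ 7; y = λ·(20 - 7) - 1 ≡ 21. → (7, 21)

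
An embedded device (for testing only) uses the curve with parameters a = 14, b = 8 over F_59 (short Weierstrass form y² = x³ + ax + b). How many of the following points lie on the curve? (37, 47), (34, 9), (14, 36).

(37, 47): 47² ≡ 26, rhs ≡ 26 → on.
(34, 9): 9² ≡ 22, rhs ≡ 22 → on.
(14, 36): 36² ≡ 57, rhs ≡ 57 → on.

3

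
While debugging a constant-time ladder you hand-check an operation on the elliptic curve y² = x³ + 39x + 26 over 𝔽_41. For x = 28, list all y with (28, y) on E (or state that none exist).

x³ + 39x + 26 = 23070 ≡ 28 (mod 41).
28 is a non-residue mod 41; no y exists.

none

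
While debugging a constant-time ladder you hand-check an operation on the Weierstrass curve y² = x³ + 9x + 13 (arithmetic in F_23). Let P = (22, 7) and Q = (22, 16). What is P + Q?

O

The two points share x = 22 and their y-coordinates satisfy 7 + 16 ≡ 0 (mod 23), so they are inverses. Their sum is 𝒪.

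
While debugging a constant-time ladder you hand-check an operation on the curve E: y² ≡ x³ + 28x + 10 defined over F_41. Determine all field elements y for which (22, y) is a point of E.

9, 32

x³ + 28x + 10 = 11274 ≡ 40 (mod 41).
Square roots of 40 mod 41: 9 and 32 (since 9² = 81 ≡ 40).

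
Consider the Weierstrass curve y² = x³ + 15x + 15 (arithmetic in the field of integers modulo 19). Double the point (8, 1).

tangent at (8, 1): λ = (3·8² + 15)/(2·1) ≡ 17/2. 2⁻¹ ≡ 10 (mod 19), so λ ≡ 17·10 ≡ 18.
  x = λ² - 8 - 8 = 324 - 16 ≡ 4; y = λ·(8 - 4) - 1 ≡ 14. → (4, 14)

(4, 14)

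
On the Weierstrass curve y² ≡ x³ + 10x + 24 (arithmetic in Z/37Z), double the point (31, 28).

tangent at (31, 28): λ = (3·31² + 10)/(2·28) ≡ 7/19. 19⁻¹ ≡ 2 (mod 37), so λ ≡ 7·2 ≡ 14.
  x = λ² - 31 - 31 = 196 - 62 ≡ 23; y = λ·(31 - 23) - 28 ≡ 10. → (23, 10)

(23, 10)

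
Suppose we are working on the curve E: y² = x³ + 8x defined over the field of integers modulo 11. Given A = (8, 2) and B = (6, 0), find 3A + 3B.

First 3A:
Repeated addition: build up to 3A.
2A: tangent at (8, 2): λ = (3·8² + 8)/(2·2) ≡ 2/4. 4⁻¹ ≡ 3 (mod 11) since 4·3 = 12 ≡ 1, so λ ≡ 2·3 ≡ 6.
  x = λ² - 8 - 8 = 36 - 16 ≡ 9; y = λ·(8 - 9) - 2 ≡ 3. → (9, 3)
3A: (9, 3) + (8, 2). λ = (2 - 3)/(8 - 9) ≡ 10/10 mod 11. 10⁻¹ ≡ 10 (mod 11), so λ ≡ 1.
  x = λ² - 9 - 8 = 1 - 17 ≡ 6; y = λ·(9 - 6) - 3 ≡ 0. → (6, 0)
3A = (6, 0).
Next 3B:
Repeated addition: build up to 3B.
2B: (6, 0) + (6, 0): same x and y₁ ≡ -y₂, so the sum is O.
3B: O + (6, 0) = (6, 0) (identity).
3B = (6, 0).
Finally 3A + 3B:
(6, 0) + (6, 0): same x and y₁ ≡ -y₂, so the sum is O.

O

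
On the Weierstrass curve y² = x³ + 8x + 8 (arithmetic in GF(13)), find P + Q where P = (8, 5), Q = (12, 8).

(8, 5) + (12, 8). λ = (8 - 5)/(12 - 8) ≡ 3/4 mod 13. 4⁻¹ ≡ 10 (mod 13), so λ ≡ 4.
  x = λ² - 8 - 12 = 16 - 20 ≡ 9; y = λ·(8 - 9) - 5 ≡ 4. → (9, 4)

(9, 4)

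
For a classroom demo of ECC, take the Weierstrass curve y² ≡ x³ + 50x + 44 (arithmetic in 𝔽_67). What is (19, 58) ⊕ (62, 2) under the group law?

(51, 46)

(19, 58) + (62, 2). λ = (2 - 58)/(62 - 19) ≡ 11/43 mod 67. 43⁻¹ ≡ 53 (mod 67), so λ ≡ 47.
  x = λ² - 19 - 62 = 2209 - 81 ≡ 51; y = λ·(19 - 51) - 58 ≡ 46. → (51, 46)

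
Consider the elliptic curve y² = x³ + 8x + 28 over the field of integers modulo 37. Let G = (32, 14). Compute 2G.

(11, 2)

tangent at (32, 14): λ = (3·32² + 8)/(2·14) ≡ 9/28. 28⁻¹ ≡ 4 (mod 37) since 28·4 = 112 ≡ 1, so λ ≡ 9·4 ≡ 36.
  x = λ² - 32 - 32 = 1296 - 64 ≡ 11; y = λ·(32 - 11) - 14 ≡ 2. → (11, 2)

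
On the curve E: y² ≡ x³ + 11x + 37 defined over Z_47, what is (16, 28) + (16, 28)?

(24, 42)

tangent at (16, 28): λ = (3·16² + 11)/(2·28) ≡ 27/9. 9⁻¹ ≡ 21 (mod 47), so λ ≡ 27·21 ≡ 3.
  x = λ² - 16 - 16 = 9 - 32 ≡ 24; y = λ·(16 - 24) - 28 ≡ 42. → (24, 42)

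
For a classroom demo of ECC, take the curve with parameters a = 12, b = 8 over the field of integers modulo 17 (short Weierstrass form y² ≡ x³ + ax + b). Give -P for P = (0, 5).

(0, 12)

-(0, 5) = (0, -5 mod 17) = (0, 12).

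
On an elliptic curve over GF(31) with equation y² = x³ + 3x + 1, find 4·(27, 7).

Write P = (27, 7).
Double-and-add on 4 = (100)₂. Start with P = (27, 7) for the leading 1-bit.
double: tangent at (27, 7): λ = (3·27² + 3)/(2·7) ≡ 20/14. 14⁻¹ ≡ 20 (mod 31), so λ ≡ 20·20 ≡ 28.
  x = λ² - 27 - 27 = 784 - 54 ≡ 17; y = λ·(27 - 17) - 7 ≡ 25. → (17, 25)
double: tangent at (17, 25): λ = (3·17² + 3)/(2·25) ≡ 2/19. 19⁻¹ ≡ 18 (mod 31), so λ ≡ 2·18 ≡ 5.
  x = λ² - 17 - 17 = 25 - 34 ≡ 22; y = λ·(17 - 22) - 25 ≡ 12. → (22, 12)

(22, 12)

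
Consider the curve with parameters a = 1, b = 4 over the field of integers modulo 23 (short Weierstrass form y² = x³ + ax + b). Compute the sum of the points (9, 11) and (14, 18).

(13, 11)

(9, 11) + (14, 18). λ = (18 - 11)/(14 - 9) ≡ 7/5 mod 23. 5⁻¹ ≡ 14 (mod 23), so λ ≡ 6.
  x = λ² - 9 - 14 = 36 - 23 ≡ 13; y = λ·(9 - 13) - 11 ≡ 11. → (13, 11)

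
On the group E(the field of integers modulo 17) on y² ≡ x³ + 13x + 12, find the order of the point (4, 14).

2P: tangent at (4, 14): λ = (3·4² + 13)/(2·14) ≡ 10/11. 11⁻¹ ≡ 14 (mod 17) since 11·14 = 154 ≡ 1, so λ ≡ 10·14 ≡ 4.
  x = λ² - 4 - 4 = 16 - 8 ≡ 8; y = λ·(4 - 8) - 14 ≡ 4. → (8, 4)
3P: (8, 4) + (4, 14). λ = (14 - 4)/(4 - 8) ≡ 10/13 mod 17. 13⁻¹ ≡ 4 (mod 17), so λ ≡ 6.
  x = λ² - 8 - 4 = 36 - 12 ≡ 7; y = λ·(8 - 7) - 4 ≡ 2. → (7, 2)
4P: (7, 2) + (4, 14). λ = (14 - 2)/(4 - 7) ≡ 12/14 mod 17. 14⁻¹ ≡ 11 (mod 17), so λ ≡ 13.
  x = λ² - 7 - 4 = 169 - 11 ≡ 5; y = λ·(7 - 5) - 2 ≡ 7. → (5, 7)
5P: (5, 7) + (4, 14). λ = (14 - 7)/(4 - 5) ≡ 7/16 mod 17. 16⁻¹ ≡ 16 (mod 17), so λ ≡ 10.
  x = λ² - 5 - 4 = 100 - 9 ≡ 6; y = λ·(5 - 6) - 7 ≡ 0. → (6, 0)
6P: (6, 0) + (4, 14). λ = (14 - 0)/(4 - 6) ≡ 14/15 mod 17. 15⁻¹ ≡ 8 (mod 17), so λ ≡ 10.
  x = λ² - 6 - 4 = 100 - 10 ≡ 5; y = λ·(6 - 5) - 0 ≡ 10. → (5, 10)
7P: (5, 10) + (4, 14). λ = (14 - 10)/(4 - 5) ≡ 4/16 mod 17. 16⁻¹ ≡ 16 (mod 17) since 16·16 = 256 ≡ 1, so λ ≡ 13.
  x = λ² - 5 - 4 = 169 - 9 ≡ 7; y = λ·(5 - 7) - 10 ≡ 15. → (7, 15)
8P: (7, 15) + (4, 14). λ = (14 - 15)/(4 - 7) ≡ 16/14 mod 17. 14⁻¹ ≡ 11 (mod 17) since 14·11 = 154 ≡ 1, so λ ≡ 6.
  x = λ² - 7 - 4 = 36 - 11 ≡ 8; y = λ·(7 - 8) - 15 ≡ 13. → (8, 13)
9P: (8, 13) + (4, 14). λ = (14 - 13)/(4 - 8) ≡ 1/13 mod 17. 13⁻¹ ≡ 4 (mod 17) since 13·4 = 52 ≡ 1, so λ ≡ 4.
  x = λ² - 8 - 4 = 16 - 12 ≡ 4; y = λ·(8 - 4) - 13 ≡ 3. → (4, 3)
10P: (4, 3) + (4, 14): same x and y₁ ≡ -y₂, so the sum is O.
10P = O, so the order is 10.

10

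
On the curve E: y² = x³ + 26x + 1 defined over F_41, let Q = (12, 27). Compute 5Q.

(35, 11)

Double-and-add on 5 = (101)₂. Start with Q = (12, 27) for the leading 1-bit.
double: tangent at (12, 27): λ = (3·12² + 26)/(2·27) ≡ 7/13. 13⁻¹ ≡ 19 (mod 41) since 13·19 = 247 ≡ 1, so λ ≡ 7·19 ≡ 10.
  x = λ² - 12 - 12 = 100 - 24 ≡ 35; y = λ·(12 - 35) - 27 ≡ 30. → (35, 30)
double: tangent at (35, 30): λ = (3·35² + 26)/(2·30) ≡ 11/19. 19⁻¹ ≡ 13 (mod 41) since 19·13 = 247 ≡ 1, so λ ≡ 11·13 ≡ 20.
  x = λ² - 35 - 35 = 400 - 70 ≡ 2; y = λ·(35 - 2) - 30 ≡ 15. → (2, 15)
add Q: (2, 15) + (12, 27). λ = (27 - 15)/(12 - 2) ≡ 12/10 mod 41. 10⁻¹ ≡ 37 (mod 41) since 10·37 = 370 ≡ 1, so λ ≡ 34.
  x = λ² - 2 - 12 = 1156 - 14 ≡ 35; y = λ·(2 - 35) - 15 ≡ 11. → (35, 11)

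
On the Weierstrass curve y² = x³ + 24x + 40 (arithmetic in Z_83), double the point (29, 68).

(56, 58)

tangent at (29, 68): λ = (3·29² + 24)/(2·68) ≡ 57/53. 53⁻¹ ≡ 47 (mod 83) since 53·47 = 2491 ≡ 1, so λ ≡ 57·47 ≡ 23.
  x = λ² - 29 - 29 = 529 - 58 ≡ 56; y = λ·(29 - 56) - 68 ≡ 58. → (56, 58)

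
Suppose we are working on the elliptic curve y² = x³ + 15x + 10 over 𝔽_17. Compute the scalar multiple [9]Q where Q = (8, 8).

(10, 2)

Double-and-add on 9 = (1001)₂. Start with Q = (8, 8) for the leading 1-bit.
double: tangent at (8, 8): λ = (3·8² + 15)/(2·8) ≡ 3/16. 16⁻¹ ≡ 16 (mod 17) since 16·16 = 256 ≡ 1, so λ ≡ 3·16 ≡ 14.
  x = λ² - 8 - 8 = 196 - 16 ≡ 10; y = λ·(8 - 10) - 8 ≡ 15. → (10, 15)
double: tangent at (10, 15): λ = (3·10² + 15)/(2·15) ≡ 9/13. 13⁻¹ ≡ 4 (mod 17), so λ ≡ 9·4 ≡ 2.
  x = λ² - 10 - 10 = 4 - 20 ≡ 1; y = λ·(10 - 1) - 15 ≡ 3. → (1, 3)
double: tangent at (1, 3): λ = (3·1² + 15)/(2·3) ≡ 1/6. 6⁻¹ ≡ 3 (mod 17), so λ ≡ 1·3 ≡ 3.
  x = λ² - 1 - 1 = 9 - 2 ≡ 7; y = λ·(1 - 7) - 3 ≡ 13. → (7, 13)
add Q: (7, 13) + (8, 8). λ = (8 - 13)/(8 - 7) ≡ 12/1 mod 17. 1⁻¹ ≡ 1 (mod 17), so λ ≡ 12.
  x = λ² - 7 - 8 = 144 - 15 ≡ 10; y = λ·(7 - 10) - 13 ≡ 2. → (10, 2)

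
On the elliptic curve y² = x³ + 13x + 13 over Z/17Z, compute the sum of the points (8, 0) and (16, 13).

(6, 16)

(8, 0) + (16, 13). λ = (13 - 0)/(16 - 8) ≡ 13/8 mod 17. 8⁻¹ ≡ 15 (mod 17) since 8·15 = 120 ≡ 1, so λ ≡ 8.
  x = λ² - 8 - 16 = 64 - 24 ≡ 6; y = λ·(8 - 6) - 0 ≡ 16. → (6, 16)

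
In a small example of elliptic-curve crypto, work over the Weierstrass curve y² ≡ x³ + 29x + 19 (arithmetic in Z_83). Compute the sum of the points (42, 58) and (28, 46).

(42, 58) + (28, 46). λ = (46 - 58)/(28 - 42) ≡ 71/69 mod 83. 69⁻¹ ≡ 77 (mod 83), so λ ≡ 72.
  x = λ² - 42 - 28 = 5184 - 70 ≡ 51; y = λ·(42 - 51) - 58 ≡ 41. → (51, 41)

(51, 41)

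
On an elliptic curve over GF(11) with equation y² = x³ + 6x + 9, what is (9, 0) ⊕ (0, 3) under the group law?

(7, 3)

(9, 0) + (0, 3). λ = (3 - 0)/(0 - 9) ≡ 3/2 mod 11. 2⁻¹ ≡ 6 (mod 11) since 2·6 = 12 ≡ 1, so λ ≡ 7.
  x = λ² - 9 - 0 = 49 - 9 ≡ 7; y = λ·(9 - 7) - 0 ≡ 3. → (7, 3)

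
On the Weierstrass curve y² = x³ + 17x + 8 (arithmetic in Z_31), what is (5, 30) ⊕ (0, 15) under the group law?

(5, 30) + (0, 15). λ = (15 - 30)/(0 - 5) ≡ 16/26 mod 31. 26⁻¹ ≡ 6 (mod 31), so λ ≡ 3.
  x = λ² - 5 - 0 = 9 - 5 ≡ 4; y = λ·(5 - 4) - 30 ≡ 4. → (4, 4)

(4, 4)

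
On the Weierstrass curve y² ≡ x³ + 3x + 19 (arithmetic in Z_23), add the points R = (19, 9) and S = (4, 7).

(13, 1)

(19, 9) + (4, 7). λ = (7 - 9)/(4 - 19) ≡ 21/8 mod 23. 8⁻¹ ≡ 3 (mod 23) since 8·3 = 24 ≡ 1, so λ ≡ 17.
  x = λ² - 19 - 4 = 289 - 23 ≡ 13; y = λ·(19 - 13) - 9 ≡ 1. → (13, 1)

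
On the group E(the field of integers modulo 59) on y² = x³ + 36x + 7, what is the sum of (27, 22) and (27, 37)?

O

The two points share x = 27 and their y-coordinates satisfy 22 + 37 ≡ 0 (mod 59), so they are inverses. Their sum is the point at infinity.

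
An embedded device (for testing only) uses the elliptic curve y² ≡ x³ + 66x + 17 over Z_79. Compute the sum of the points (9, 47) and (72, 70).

(9, 47) + (72, 70). λ = (70 - 47)/(72 - 9) ≡ 23/63 mod 79. 63⁻¹ ≡ 74 (mod 79), so λ ≡ 43.
  x = λ² - 9 - 72 = 1849 - 81 ≡ 30; y = λ·(9 - 30) - 47 ≡ 77. → (30, 77)

(30, 77)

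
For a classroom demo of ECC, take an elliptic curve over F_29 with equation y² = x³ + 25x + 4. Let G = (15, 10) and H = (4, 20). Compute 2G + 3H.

(9, 28)

First 2G:
Repeated addition: build up to 2G.
2G: tangent at (15, 10): λ = (3·15² + 25)/(2·10) ≡ 4/20. 20⁻¹ ≡ 16 (mod 29) since 20·16 = 320 ≡ 1, so λ ≡ 4·16 ≡ 6.
  x = λ² - 15 - 15 = 36 - 30 ≡ 6; y = λ·(15 - 6) - 10 ≡ 15. → (6, 15)
2G = (6, 15).
Next 3H:
Repeated addition: build up to 3H.
2H: tangent at (4, 20): λ = (3·4² + 25)/(2·20) ≡ 15/11. 11⁻¹ ≡ 8 (mod 29) since 11·8 = 88 ≡ 1, so λ ≡ 15·8 ≡ 4.
  x = λ² - 4 - 4 = 16 - 8 ≡ 8; y = λ·(4 - 8) - 20 ≡ 22. → (8, 22)
3H: (8, 22) + (4, 20). λ = (20 - 22)/(4 - 8) ≡ 27/25 mod 29. 25⁻¹ ≡ 7 (mod 29) since 25·7 = 175 ≡ 1, so λ ≡ 15.
  x = λ² - 8 - 4 = 225 - 12 ≡ 10; y = λ·(8 - 10) - 22 ≡ 6. → (10, 6)
3H = (10, 6).
Finally 2G + 3H:
(6, 15) + (10, 6). λ = (6 - 15)/(10 - 6) ≡ 20/4 mod 29. 4⁻¹ ≡ 22 (mod 29), so λ ≡ 5.
  x = λ² - 6 - 10 = 25 - 16 ≡ 9; y = λ·(6 - 9) - 15 ≡ 28. → (9, 28)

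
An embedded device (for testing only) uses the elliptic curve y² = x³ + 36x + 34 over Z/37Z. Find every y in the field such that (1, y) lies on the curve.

x³ + 36x + 34 = 71 ≡ 34 (mod 37).
Square roots of 34 mod 37: 16 and 21 (since 16² = 256 ≡ 34).

16, 21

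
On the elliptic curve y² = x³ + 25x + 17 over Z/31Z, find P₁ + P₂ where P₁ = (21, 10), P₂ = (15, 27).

(21, 10) + (15, 27). λ = (27 - 10)/(15 - 21) ≡ 17/25 mod 31. 25⁻¹ ≡ 5 (mod 31) since 25·5 = 125 ≡ 1, so λ ≡ 23.
  x = λ² - 21 - 15 = 529 - 36 ≡ 28; y = λ·(21 - 28) - 10 ≡ 15. → (28, 15)

(28, 15)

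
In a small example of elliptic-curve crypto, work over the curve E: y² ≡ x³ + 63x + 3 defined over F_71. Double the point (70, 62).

(47, 43)

tangent at (70, 62): λ = (3·70² + 63)/(2·62) ≡ 66/53. 53⁻¹ ≡ 67 (mod 71), so λ ≡ 66·67 ≡ 20.
  x = λ² - 70 - 70 = 400 - 140 ≡ 47; y = λ·(70 - 47) - 62 ≡ 43. → (47, 43)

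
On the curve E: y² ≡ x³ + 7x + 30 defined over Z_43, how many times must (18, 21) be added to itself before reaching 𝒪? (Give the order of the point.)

5

2P: tangent at (18, 21): λ = (3·18² + 7)/(2·21) ≡ 33/42. 42⁻¹ ≡ 42 (mod 43) since 42·42 = 1764 ≡ 1, so λ ≡ 33·42 ≡ 10.
  x = λ² - 18 - 18 = 100 - 36 ≡ 21; y = λ·(18 - 21) - 21 ≡ 35. → (21, 35)
3P: (21, 35) + (18, 21). λ = (21 - 35)/(18 - 21) ≡ 29/40 mod 43. 40⁻¹ ≡ 14 (mod 43), so λ ≡ 19.
  x = λ² - 21 - 18 = 361 - 39 ≡ 21; y = λ·(21 - 21) - 35 ≡ 8. → (21, 8)
4P: (21, 8) + (18, 21). λ = (21 - 8)/(18 - 21) ≡ 13/40 mod 43. 40⁻¹ ≡ 14 (mod 43), so λ ≡ 10.
  x = λ² - 21 - 18 = 100 - 39 ≡ 18; y = λ·(21 - 18) - 8 ≡ 22. → (18, 22)
5P: (18, 22) + (18, 21): same x and y₁ ≡ -y₂, so the sum is 𝒪.
5P = 𝒪, so the order is 5.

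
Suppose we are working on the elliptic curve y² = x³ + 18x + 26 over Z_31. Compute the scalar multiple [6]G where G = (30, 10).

(2, 15)

Double-and-add on 6 = (110)₂. Start with G = (30, 10) for the leading 1-bit.
double: tangent at (30, 10): λ = (3·30² + 18)/(2·10) ≡ 21/20. 20⁻¹ ≡ 14 (mod 31), so λ ≡ 21·14 ≡ 15.
  x = λ² - 30 - 30 = 225 - 60 ≡ 10; y = λ·(30 - 10) - 10 ≡ 11. → (10, 11)
add G: (10, 11) + (30, 10). λ = (10 - 11)/(30 - 10) ≡ 30/20 mod 31. 20⁻¹ ≡ 14 (mod 31) since 20·14 = 280 ≡ 1, so λ ≡ 17.
  x = λ² - 10 - 30 = 289 - 40 ≡ 1; y = λ·(10 - 1) - 11 ≡ 18. → (1, 18)
double: tangent at (1, 18): λ = (3·1² + 18)/(2·18) ≡ 21/5. 5⁻¹ ≡ 25 (mod 31) since 5·25 = 125 ≡ 1, so λ ≡ 21·25 ≡ 29.
  x = λ² - 1 - 1 = 841 - 2 ≡ 2; y = λ·(1 - 2) - 18 ≡ 15. → (2, 15)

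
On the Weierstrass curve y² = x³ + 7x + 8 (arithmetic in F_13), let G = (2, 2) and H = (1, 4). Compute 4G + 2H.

(3, 11)

First 4G:
Double-and-add on 4 = (100)₂. Start with G = (2, 2) for the leading 1-bit.
double: tangent at (2, 2): λ = (3·2² + 7)/(2·2) ≡ 6/4. 4⁻¹ ≡ 10 (mod 13), so λ ≡ 6·10 ≡ 8.
  x = λ² - 2 - 2 = 64 - 4 ≡ 8; y = λ·(2 - 8) - 2 ≡ 2. → (8, 2)
double: tangent at (8, 2): λ = (3·8² + 7)/(2·2) ≡ 4/4. 4⁻¹ ≡ 10 (mod 13), so λ ≡ 4·10 ≡ 1.
  x = λ² - 8 - 8 = 1 - 16 ≡ 11; y = λ·(8 - 11) - 2 ≡ 8. → (11, 8)
4G = (11, 8).
Next 2H:
Repeated addition: build up to 2H.
2H: tangent at (1, 4): λ = (3·1² + 7)/(2·4) ≡ 10/8. 8⁻¹ ≡ 5 (mod 13), so λ ≡ 10·5 ≡ 11.
  x = λ² - 1 - 1 = 121 - 2 ≡ 2; y = λ·(1 - 2) - 4 ≡ 11. → (2, 11)
2H = (2, 11).
Finally 4G + 2H:
(11, 8) + (2, 11). λ = (11 - 8)/(2 - 11) ≡ 3/4 mod 13. 4⁻¹ ≡ 10 (mod 13) since 4·10 = 40 ≡ 1, so λ ≡ 4.
  x = λ² - 11 - 2 = 16 - 13 ≡ 3; y = λ·(11 - 3) - 8 ≡ 11. → (3, 11)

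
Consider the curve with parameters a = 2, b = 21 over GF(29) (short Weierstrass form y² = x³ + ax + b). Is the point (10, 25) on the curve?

y² = 25² ≡ 16; x³ + 2x + 21 = 1041 ≡ 26 (mod 29). 16 ≠ 26.

no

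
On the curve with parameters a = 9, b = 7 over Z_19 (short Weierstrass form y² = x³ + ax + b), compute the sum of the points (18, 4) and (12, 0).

(0, 8)

(18, 4) + (12, 0). λ = (0 - 4)/(12 - 18) ≡ 15/13 mod 19. 13⁻¹ ≡ 3 (mod 19), so λ ≡ 7.
  x = λ² - 18 - 12 = 49 - 30 ≡ 0; y = λ·(18 - 0) - 4 ≡ 8. → (0, 8)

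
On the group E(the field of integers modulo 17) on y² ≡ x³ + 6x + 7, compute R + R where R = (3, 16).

(7, 16)

tangent at (3, 16): λ = (3·3² + 6)/(2·16) ≡ 16/15. 15⁻¹ ≡ 8 (mod 17), so λ ≡ 16·8 ≡ 9.
  x = λ² - 3 - 3 = 81 - 6 ≡ 7; y = λ·(3 - 7) - 16 ≡ 16. → (7, 16)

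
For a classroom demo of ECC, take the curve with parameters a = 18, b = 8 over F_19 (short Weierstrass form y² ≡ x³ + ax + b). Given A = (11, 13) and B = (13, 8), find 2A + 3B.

First 2A:
Repeated addition: build up to 2A.
2A: tangent at (11, 13): λ = (3·11² + 18)/(2·13) ≡ 1/7. 7⁻¹ ≡ 11 (mod 19) since 7·11 = 77 ≡ 1, so λ ≡ 1·11 ≡ 11.
  x = λ² - 11 - 11 = 121 - 22 ≡ 4; y = λ·(11 - 4) - 13 ≡ 7. → (4, 7)
2A = (4, 7).
Next 3B:
Repeated addition: build up to 3B.
2B: tangent at (13, 8): λ = (3·13² + 18)/(2·8) ≡ 12/16. 16⁻¹ ≡ 6 (mod 19) since 16·6 = 96 ≡ 1, so λ ≡ 12·6 ≡ 15.
  x = λ² - 13 - 13 = 225 - 26 ≡ 9; y = λ·(13 - 9) - 8 ≡ 14. → (9, 14)
3B: (9, 14) + (13, 8). λ = (8 - 14)/(13 - 9) ≡ 13/4 mod 19. 4⁻¹ ≡ 5 (mod 19), so λ ≡ 8.
  x = λ² - 9 - 13 = 64 - 22 ≡ 4; y = λ·(9 - 4) - 14 ≡ 7. → (4, 7)
3B = (4, 7).
Finally 2A + 3B:
tangent at (4, 7): λ = (3·4² + 18)/(2·7) ≡ 9/14. 14⁻¹ ≡ 15 (mod 19) since 14·15 = 210 ≡ 1, so λ ≡ 9·15 ≡ 2.
  x = λ² - 4 - 4 = 4 - 8 ≡ 15; y = λ·(4 - 15) - 7 ≡ 9. → (15, 9)

(15, 9)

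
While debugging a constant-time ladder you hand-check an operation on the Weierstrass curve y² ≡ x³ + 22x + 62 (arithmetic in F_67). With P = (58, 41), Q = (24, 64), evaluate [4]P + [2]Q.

(3, 50)

First 4P:
Repeated addition: build up to 4P.
2P: tangent at (58, 41): λ = (3·58² + 22)/(2·41) ≡ 64/15. 15⁻¹ ≡ 9 (mod 67) since 15·9 = 135 ≡ 1, so λ ≡ 64·9 ≡ 40.
  x = λ² - 58 - 58 = 1600 - 116 ≡ 10; y = λ·(58 - 10) - 41 ≡ 3. → (10, 3)
3P: (10, 3) + (58, 41). λ = (41 - 3)/(58 - 10) ≡ 38/48 mod 67. 48⁻¹ ≡ 7 (mod 67) since 48·7 = 336 ≡ 1, so λ ≡ 65.
  x = λ² - 10 - 58 = 4225 - 68 ≡ 3; y = λ·(10 - 3) - 3 ≡ 50. → (3, 50)
4P: (3, 50) + (58, 41). λ = (41 - 50)/(58 - 3) ≡ 58/55 mod 67. 55⁻¹ ≡ 39 (mod 67) since 55·39 = 2145 ≡ 1, so λ ≡ 51.
  x = λ² - 3 - 58 = 2601 - 61 ≡ 61; y = λ·(3 - 61) - 50 ≡ 7. → (61, 7)
4P = (61, 7).
Next 2Q:
Repeated addition: build up to 2Q.
2Q: tangent at (24, 64): λ = (3·24² + 22)/(2·64) ≡ 8/61. 61⁻¹ ≡ 11 (mod 67) since 61·11 = 671 ≡ 1, so λ ≡ 8·11 ≡ 21.
  x = λ² - 24 - 24 = 441 - 48 ≡ 58; y = λ·(24 - 58) - 64 ≡ 26. → (58, 26)
2Q = (58, 26).
Finally 4P + 2Q:
(61, 7) + (58, 26). λ = (26 - 7)/(58 - 61) ≡ 19/64 mod 67. 64⁻¹ ≡ 22 (mod 67) since 64·22 = 1408 ≡ 1, so λ ≡ 16.
  x = λ² - 61 - 58 = 256 - 119 ≡ 3; y = λ·(61 - 3) - 7 ≡ 50. → (3, 50)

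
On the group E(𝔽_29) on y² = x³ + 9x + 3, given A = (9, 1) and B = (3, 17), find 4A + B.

(26, 6)

First 4A:
Double-and-add on 4 = (100)₂. Start with A = (9, 1) for the leading 1-bit.
double: tangent at (9, 1): λ = (3·9² + 9)/(2·1) ≡ 20/2. 2⁻¹ ≡ 15 (mod 29) since 2·15 = 30 ≡ 1, so λ ≡ 20·15 ≡ 10.
  x = λ² - 9 - 9 = 100 - 18 ≡ 24; y = λ·(9 - 24) - 1 ≡ 23. → (24, 23)
double: tangent at (24, 23): λ = (3·24² + 9)/(2·23) ≡ 26/17. 17⁻¹ ≡ 12 (mod 29), so λ ≡ 26·12 ≡ 22.
  x = λ² - 24 - 24 = 484 - 48 ≡ 1; y = λ·(24 - 1) - 23 ≡ 19. → (1, 19)
4A = (1, 19).
Finally 4A + B:
(1, 19) + (3, 17). λ = (17 - 19)/(3 - 1) ≡ 27/2 mod 29. 2⁻¹ ≡ 15 (mod 29), so λ ≡ 28.
  x = λ² - 1 - 3 = 784 - 4 ≡ 26; y = λ·(1 - 26) - 19 ≡ 6. → (26, 6)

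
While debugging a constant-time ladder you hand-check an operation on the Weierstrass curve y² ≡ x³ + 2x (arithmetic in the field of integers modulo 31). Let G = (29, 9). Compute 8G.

Double-and-add on 8 = (1000)₂. Start with G = (29, 9) for the leading 1-bit.
double: tangent at (29, 9): λ = (3·29² + 2)/(2·9) ≡ 14/18. 18⁻¹ ≡ 19 (mod 31), so λ ≡ 14·19 ≡ 18.
  x = λ² - 29 - 29 = 324 - 58 ≡ 18; y = λ·(29 - 18) - 9 ≡ 3. → (18, 3)
double: tangent at (18, 3): λ = (3·18² + 2)/(2·3) ≡ 13/6. 6⁻¹ ≡ 26 (mod 31) since 6·26 = 156 ≡ 1, so λ ≡ 13·26 ≡ 28.
  x = λ² - 18 - 18 = 784 - 36 ≡ 4; y = λ·(18 - 4) - 3 ≡ 17. → (4, 17)
double: tangent at (4, 17): λ = (3·4² + 2)/(2·17) ≡ 19/3. 3⁻¹ ≡ 21 (mod 31), so λ ≡ 19·21 ≡ 27.
  x = λ² - 4 - 4 = 729 - 8 ≡ 8; y = λ·(4 - 8) - 17 ≡ 30. → (8, 30)

(8, 30)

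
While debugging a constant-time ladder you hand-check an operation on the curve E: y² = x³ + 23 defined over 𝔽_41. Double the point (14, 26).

(38, 18)

tangent at (14, 26): λ = (3·14² + 0)/(2·26) ≡ 14/11. 11⁻¹ ≡ 15 (mod 41), so λ ≡ 14·15 ≡ 5.
  x = λ² - 14 - 14 = 25 - 28 ≡ 38; y = λ·(14 - 38) - 26 ≡ 18. → (38, 18)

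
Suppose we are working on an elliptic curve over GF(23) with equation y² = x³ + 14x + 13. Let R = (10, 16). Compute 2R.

(16, 20)

tangent at (10, 16): λ = (3·10² + 14)/(2·16) ≡ 15/9. 9⁻¹ ≡ 18 (mod 23), so λ ≡ 15·18 ≡ 17.
  x = λ² - 10 - 10 = 289 - 20 ≡ 16; y = λ·(10 - 16) - 16 ≡ 20. → (16, 20)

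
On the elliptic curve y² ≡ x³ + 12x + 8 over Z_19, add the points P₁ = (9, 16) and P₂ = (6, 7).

(13, 10)

(9, 16) + (6, 7). λ = (7 - 16)/(6 - 9) ≡ 10/16 mod 19. 16⁻¹ ≡ 6 (mod 19) since 16·6 = 96 ≡ 1, so λ ≡ 3.
  x = λ² - 9 - 6 = 9 - 15 ≡ 13; y = λ·(9 - 13) - 16 ≡ 10. → (13, 10)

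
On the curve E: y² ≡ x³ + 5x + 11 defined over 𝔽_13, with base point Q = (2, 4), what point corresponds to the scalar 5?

(3, 12)

Repeated addition: build up to 5Q.
2Q: tangent at (2, 4): λ = (3·2² + 5)/(2·4) ≡ 4/8. 8⁻¹ ≡ 5 (mod 13), so λ ≡ 4·5 ≡ 7.
  x = λ² - 2 - 2 = 49 - 4 ≡ 6; y = λ·(2 - 6) - 4 ≡ 7. → (6, 7)
3Q: (6, 7) + (2, 4). λ = (4 - 7)/(2 - 6) ≡ 10/9 mod 13. 9⁻¹ ≡ 3 (mod 13), so λ ≡ 4.
  x = λ² - 6 - 2 = 16 - 8 ≡ 8; y = λ·(6 - 8) - 7 ≡ 11. → (8, 11)
4Q: (8, 11) + (2, 4). λ = (4 - 11)/(2 - 8) ≡ 6/7 mod 13. 7⁻¹ ≡ 2 (mod 13) since 7·2 = 14 ≡ 1, so λ ≡ 12.
  x = λ² - 8 - 2 = 144 - 10 ≡ 4; y = λ·(8 - 4) - 11 ≡ 11. → (4, 11)
5Q: (4, 11) + (2, 4). λ = (4 - 11)/(2 - 4) ≡ 6/11 mod 13. 11⁻¹ ≡ 6 (mod 13) since 11·6 = 66 ≡ 1, so λ ≡ 10.
  x = λ² - 4 - 2 = 100 - 6 ≡ 3; y = λ·(4 - 3) - 11 ≡ 12. → (3, 12)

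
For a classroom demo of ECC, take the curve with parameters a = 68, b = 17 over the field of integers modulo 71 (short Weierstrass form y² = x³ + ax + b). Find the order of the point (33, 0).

2P: (33, 0) + (33, 0): same x and y₁ ≡ -y₂, so the sum is 𝒪.
2P = 𝒪, so the order is 2.

2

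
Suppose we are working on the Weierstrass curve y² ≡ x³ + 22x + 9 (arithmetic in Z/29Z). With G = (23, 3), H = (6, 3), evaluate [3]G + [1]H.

(24, 21)

First 3G:
Repeated addition: build up to 3G.
2G: tangent at (23, 3): λ = (3·23² + 22)/(2·3) ≡ 14/6. 6⁻¹ ≡ 5 (mod 29) since 6·5 = 30 ≡ 1, so λ ≡ 14·5 ≡ 12.
  x = λ² - 23 - 23 = 144 - 46 ≡ 11; y = λ·(23 - 11) - 3 ≡ 25. → (11, 25)
3G: (11, 25) + (23, 3). λ = (3 - 25)/(23 - 11) ≡ 7/12 mod 29. 12⁻¹ ≡ 17 (mod 29), so λ ≡ 3.
  x = λ² - 11 - 23 = 9 - 34 ≡ 4; y = λ·(11 - 4) - 25 ≡ 25. → (4, 25)
3G = (4, 25).
Finally 3G + H:
(4, 25) + (6, 3). λ = (3 - 25)/(6 - 4) ≡ 7/2 mod 29. 2⁻¹ ≡ 15 (mod 29) since 2·15 = 30 ≡ 1, so λ ≡ 18.
  x = λ² - 4 - 6 = 324 - 10 ≡ 24; y = λ·(4 - 24) - 25 ≡ 21. → (24, 21)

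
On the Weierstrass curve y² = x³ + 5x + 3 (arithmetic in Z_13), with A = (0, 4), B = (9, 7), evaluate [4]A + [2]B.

First 4A:
Double-and-add on 4 = (100)₂. Start with A = (0, 4) for the leading 1-bit.
double: tangent at (0, 4): λ = (3·0² + 5)/(2·4) ≡ 5/8. 8⁻¹ ≡ 5 (mod 13) since 8·5 = 40 ≡ 1, so λ ≡ 5·5 ≡ 12.
  x = λ² - 0 - 0 = 144 - 0 ≡ 1; y = λ·(0 - 1) - 4 ≡ 10. → (1, 10)
double: tangent at (1, 10): λ = (3·1² + 5)/(2·10) ≡ 8/7. 7⁻¹ ≡ 2 (mod 13), so λ ≡ 8·2 ≡ 3.
  x = λ² - 1 - 1 = 9 - 2 ≡ 7; y = λ·(1 - 7) - 10 ≡ 11. → (7, 11)
4A = (7, 11).
Next 2B:
Repeated addition: build up to 2B.
2B: tangent at (9, 7): λ = (3·9² + 5)/(2·7) ≡ 1/1. 1⁻¹ ≡ 1 (mod 13) since 1·1 = 1 ≡ 1, so λ ≡ 1·1 ≡ 1.
  x = λ² - 9 - 9 = 1 - 18 ≡ 9; y = λ·(9 - 9) - 7 ≡ 6. → (9, 6)
2B = (9, 6).
Finally 4A + 2B:
(7, 11) + (9, 6). λ = (6 - 11)/(9 - 7) ≡ 8/2 mod 13. 2⁻¹ ≡ 7 (mod 13), so λ ≡ 4.
  x = λ² - 7 - 9 = 16 - 16 ≡ 0; y = λ·(7 - 0) - 11 ≡ 4. → (0, 4)

(0, 4)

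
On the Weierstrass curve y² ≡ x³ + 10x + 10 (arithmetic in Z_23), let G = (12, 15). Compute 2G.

(15, 19)

tangent at (12, 15): λ = (3·12² + 10)/(2·15) ≡ 5/7. 7⁻¹ ≡ 10 (mod 23) since 7·10 = 70 ≡ 1, so λ ≡ 5·10 ≡ 4.
  x = λ² - 12 - 12 = 16 - 24 ≡ 15; y = λ·(12 - 15) - 15 ≡ 19. → (15, 19)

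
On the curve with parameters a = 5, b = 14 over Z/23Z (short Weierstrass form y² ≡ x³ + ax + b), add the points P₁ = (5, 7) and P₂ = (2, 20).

(5, 7) + (2, 20). λ = (20 - 7)/(2 - 5) ≡ 13/20 mod 23. 20⁻¹ ≡ 15 (mod 23) since 20·15 = 300 ≡ 1, so λ ≡ 11.
  x = λ² - 5 - 2 = 121 - 7 ≡ 22; y = λ·(5 - 22) - 7 ≡ 13. → (22, 13)

(22, 13)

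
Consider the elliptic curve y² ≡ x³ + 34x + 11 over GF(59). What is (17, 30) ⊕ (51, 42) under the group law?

(17, 30) + (51, 42). λ = (42 - 30)/(51 - 17) ≡ 12/34 mod 59. 34⁻¹ ≡ 33 (mod 59) since 34·33 = 1122 ≡ 1, so λ ≡ 42.
  x = λ² - 17 - 51 = 1764 - 68 ≡ 44; y = λ·(17 - 44) - 30 ≡ 16. → (44, 16)

(44, 16)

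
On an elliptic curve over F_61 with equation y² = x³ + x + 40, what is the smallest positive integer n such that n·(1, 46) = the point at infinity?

2P: tangent at (1, 46): λ = (3·1² + 1)/(2·46) ≡ 4/31. 31⁻¹ ≡ 2 (mod 61) since 31·2 = 62 ≡ 1, so λ ≡ 4·2 ≡ 8.
  x = λ² - 1 - 1 = 64 - 2 ≡ 1; y = λ·(1 - 1) - 46 ≡ 15. → (1, 15)
3P: (1, 15) + (1, 46): same x and y₁ ≡ -y₂, so the sum is the point at infinity.
3P = the point at infinity, so the order is 3.

3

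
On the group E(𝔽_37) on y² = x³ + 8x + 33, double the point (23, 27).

(31, 19)

tangent at (23, 27): λ = (3·23² + 8)/(2·27) ≡ 4/17. 17⁻¹ ≡ 24 (mod 37) since 17·24 = 408 ≡ 1, so λ ≡ 4·24 ≡ 22.
  x = λ² - 23 - 23 = 484 - 46 ≡ 31; y = λ·(23 - 31) - 27 ≡ 19. → (31, 19)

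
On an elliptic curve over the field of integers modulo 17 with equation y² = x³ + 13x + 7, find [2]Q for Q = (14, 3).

tangent at (14, 3): λ = (3·14² + 13)/(2·3) ≡ 6/6. 6⁻¹ ≡ 3 (mod 17), so λ ≡ 6·3 ≡ 1.
  x = λ² - 14 - 14 = 1 - 28 ≡ 7; y = λ·(14 - 7) - 3 ≡ 4. → (7, 4)

(7, 4)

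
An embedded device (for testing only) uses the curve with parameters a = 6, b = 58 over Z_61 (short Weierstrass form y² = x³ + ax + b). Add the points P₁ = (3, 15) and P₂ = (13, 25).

(3, 15) + (13, 25). λ = (25 - 15)/(13 - 3) ≡ 10/10 mod 61. 10⁻¹ ≡ 55 (mod 61), so λ ≡ 1.
  x = λ² - 3 - 13 = 1 - 16 ≡ 46; y = λ·(3 - 46) - 15 ≡ 3. → (46, 3)

(46, 3)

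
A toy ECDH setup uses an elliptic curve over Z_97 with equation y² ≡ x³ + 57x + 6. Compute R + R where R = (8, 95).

tangent at (8, 95): λ = (3·8² + 57)/(2·95) ≡ 55/93. 93⁻¹ ≡ 24 (mod 97), so λ ≡ 55·24 ≡ 59.
  x = λ² - 8 - 8 = 3481 - 16 ≡ 70; y = λ·(8 - 70) - 95 ≡ 30. → (70, 30)

(70, 30)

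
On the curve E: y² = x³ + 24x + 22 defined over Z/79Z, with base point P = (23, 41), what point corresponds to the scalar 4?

Double-and-add on 4 = (100)₂. Start with P = (23, 41) for the leading 1-bit.
double: tangent at (23, 41): λ = (3·23² + 24)/(2·41) ≡ 31/3. 3⁻¹ ≡ 53 (mod 79), so λ ≡ 31·53 ≡ 63.
  x = λ² - 23 - 23 = 3969 - 46 ≡ 52; y = λ·(23 - 52) - 41 ≡ 28. → (52, 28)
double: tangent at (52, 28): λ = (3·52² + 24)/(2·28) ≡ 78/56. 56⁻¹ ≡ 24 (mod 79), so λ ≡ 78·24 ≡ 55.
  x = λ² - 52 - 52 = 3025 - 104 ≡ 77; y = λ·(52 - 77) - 28 ≡ 19. → (77, 19)

(77, 19)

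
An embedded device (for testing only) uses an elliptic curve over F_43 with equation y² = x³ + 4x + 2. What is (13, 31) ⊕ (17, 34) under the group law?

(13, 31) + (17, 34). λ = (34 - 31)/(17 - 13) ≡ 3/4 mod 43. 4⁻¹ ≡ 11 (mod 43) since 4·11 = 44 ≡ 1, so λ ≡ 33.
  x = λ² - 13 - 17 = 1089 - 30 ≡ 27; y = λ·(13 - 27) - 31 ≡ 23. → (27, 23)

(27, 23)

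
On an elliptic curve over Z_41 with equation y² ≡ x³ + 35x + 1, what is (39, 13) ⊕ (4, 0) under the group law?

(38, 19)

(39, 13) + (4, 0). λ = (0 - 13)/(4 - 39) ≡ 28/6 mod 41. 6⁻¹ ≡ 7 (mod 41), so λ ≡ 32.
  x = λ² - 39 - 4 = 1024 - 43 ≡ 38; y = λ·(39 - 38) - 13 ≡ 19. → (38, 19)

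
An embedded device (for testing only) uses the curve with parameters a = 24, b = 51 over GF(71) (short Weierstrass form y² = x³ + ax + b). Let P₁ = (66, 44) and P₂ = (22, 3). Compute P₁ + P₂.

(64, 45)

(66, 44) + (22, 3). λ = (3 - 44)/(22 - 66) ≡ 30/27 mod 71. 27⁻¹ ≡ 50 (mod 71) since 27·50 = 1350 ≡ 1, so λ ≡ 9.
  x = λ² - 66 - 22 = 81 - 88 ≡ 64; y = λ·(66 - 64) - 44 ≡ 45. → (64, 45)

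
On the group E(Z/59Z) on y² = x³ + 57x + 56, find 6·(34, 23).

Write P = (34, 23).
Double-and-add on 6 = (110)₂. Start with P = (34, 23) for the leading 1-bit.
double: tangent at (34, 23): λ = (3·34² + 57)/(2·23) ≡ 44/46. 46⁻¹ ≡ 9 (mod 59), so λ ≡ 44·9 ≡ 42.
  x = λ² - 34 - 34 = 1764 - 68 ≡ 44; y = λ·(34 - 44) - 23 ≡ 29. → (44, 29)
add P: (44, 29) + (34, 23). λ = (23 - 29)/(34 - 44) ≡ 53/49 mod 59. 49⁻¹ ≡ 53 (mod 59), so λ ≡ 36.
  x = λ² - 44 - 34 = 1296 - 78 ≡ 38; y = λ·(44 - 38) - 29 ≡ 10. → (38, 10)
double: tangent at (38, 10): λ = (3·38² + 57)/(2·10) ≡ 23/20. 20⁻¹ ≡ 3 (mod 59), so λ ≡ 23·3 ≡ 10.
  x = λ² - 38 - 38 = 100 - 76 ≡ 24; y = λ·(38 - 24) - 10 ≡ 12. → (24, 12)

(24, 12)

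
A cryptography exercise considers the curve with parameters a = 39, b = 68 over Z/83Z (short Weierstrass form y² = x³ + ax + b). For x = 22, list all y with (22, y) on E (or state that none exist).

28, 55

x³ + 39x + 68 = 11574 ≡ 37 (mod 83).
Square roots of 37 mod 83: 28 and 55 (since 28² = 784 ≡ 37).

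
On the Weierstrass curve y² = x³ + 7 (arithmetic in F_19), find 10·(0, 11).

Write G = (0, 11).
Double-and-add on 10 = (1010)₂. Start with G = (0, 11) for the leading 1-bit.
double: tangent at (0, 11): λ = (3·0² + 0)/(2·11) ≡ 0/3. 3⁻¹ ≡ 13 (mod 19), so λ ≡ 0·13 ≡ 0.
  x = λ² - 0 - 0 = 0 - 0 ≡ 0; y = λ·(0 - 0) - 11 ≡ 8. → (0, 8)
double: tangent at (0, 8): λ = (3·0² + 0)/(2·8) ≡ 0/16. 16⁻¹ ≡ 6 (mod 19) since 16·6 = 96 ≡ 1, so λ ≡ 0·6 ≡ 0.
  x = λ² - 0 - 0 = 0 - 0 ≡ 0; y = λ·(0 - 0) - 8 ≡ 11. → (0, 11)
add G: tangent at (0, 11): λ = (3·0² + 0)/(2·11) ≡ 0/3. 3⁻¹ ≡ 13 (mod 19), so λ ≡ 0·13 ≡ 0.
  x = λ² - 0 - 0 = 0 - 0 ≡ 0; y = λ·(0 - 0) - 11 ≡ 8. → (0, 8)
double: tangent at (0, 8): λ = (3·0² + 0)/(2·8) ≡ 0/16. 16⁻¹ ≡ 6 (mod 19) since 16·6 = 96 ≡ 1, so λ ≡ 0·6 ≡ 0.
  x = λ² - 0 - 0 = 0 - 0 ≡ 0; y = λ·(0 - 0) - 8 ≡ 11. → (0, 11)

(0, 11)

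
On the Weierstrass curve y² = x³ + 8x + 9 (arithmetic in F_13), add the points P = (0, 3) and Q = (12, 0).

(10, 6)

(0, 3) + (12, 0). λ = (0 - 3)/(12 - 0) ≡ 10/12 mod 13. 12⁻¹ ≡ 12 (mod 13), so λ ≡ 3.
  x = λ² - 0 - 12 = 9 - 12 ≡ 10; y = λ·(0 - 10) - 3 ≡ 6. → (10, 6)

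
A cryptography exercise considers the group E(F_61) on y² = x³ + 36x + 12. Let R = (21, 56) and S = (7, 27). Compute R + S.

(21, 56) + (7, 27). λ = (27 - 56)/(7 - 21) ≡ 32/47 mod 61. 47⁻¹ ≡ 13 (mod 61) since 47·13 = 611 ≡ 1, so λ ≡ 50.
  x = λ² - 21 - 7 = 2500 - 28 ≡ 32; y = λ·(21 - 32) - 56 ≡ 4. → (32, 4)

(32, 4)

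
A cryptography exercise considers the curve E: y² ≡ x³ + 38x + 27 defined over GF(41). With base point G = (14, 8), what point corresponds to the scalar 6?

Repeated addition: build up to 6G.
2G: tangent at (14, 8): λ = (3·14² + 38)/(2·8) ≡ 11/16. 16⁻¹ ≡ 18 (mod 41), so λ ≡ 11·18 ≡ 34.
  x = λ² - 14 - 14 = 1156 - 28 ≡ 21; y = λ·(14 - 21) - 8 ≡ 0. → (21, 0)
3G: (21, 0) + (14, 8). λ = (8 - 0)/(14 - 21) ≡ 8/34 mod 41. 34⁻¹ ≡ 35 (mod 41), so λ ≡ 34.
  x = λ² - 21 - 14 = 1156 - 35 ≡ 14; y = λ·(21 - 14) - 0 ≡ 33. → (14, 33)
4G: (14, 33) + (14, 8): same x and y₁ ≡ -y₂, so the sum is O.
5G: O + (14, 8) = (14, 8) (identity).
6G: tangent at (14, 8): λ = (3·14² + 38)/(2·8) ≡ 11/16. 16⁻¹ ≡ 18 (mod 41), so λ ≡ 11·18 ≡ 34.
  x = λ² - 14 - 14 = 1156 - 28 ≡ 21; y = λ·(14 - 21) - 8 ≡ 0. → (21, 0)

(21, 0)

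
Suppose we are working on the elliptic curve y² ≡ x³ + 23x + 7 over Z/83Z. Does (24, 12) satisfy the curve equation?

y² = 12² ≡ 61; x³ + 23x + 7 = 14383 ≡ 24 (mod 83). 61 ≠ 24.

no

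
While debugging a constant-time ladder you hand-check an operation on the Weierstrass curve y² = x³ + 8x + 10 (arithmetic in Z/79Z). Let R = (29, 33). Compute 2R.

(29, 46)

tangent at (29, 33): λ = (3·29² + 8)/(2·33) ≡ 3/66. 66⁻¹ ≡ 6 (mod 79), so λ ≡ 3·6 ≡ 18.
  x = λ² - 29 - 29 = 324 - 58 ≡ 29; y = λ·(29 - 29) - 33 ≡ 46. → (29, 46)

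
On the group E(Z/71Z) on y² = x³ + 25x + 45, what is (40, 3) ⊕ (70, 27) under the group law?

(44, 8)

(40, 3) + (70, 27). λ = (27 - 3)/(70 - 40) ≡ 24/30 mod 71. 30⁻¹ ≡ 45 (mod 71), so λ ≡ 15.
  x = λ² - 40 - 70 = 225 - 110 ≡ 44; y = λ·(40 - 44) - 3 ≡ 8. → (44, 8)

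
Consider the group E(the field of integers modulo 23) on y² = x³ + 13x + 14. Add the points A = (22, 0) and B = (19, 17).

(9, 3)

(22, 0) + (19, 17). λ = (17 - 0)/(19 - 22) ≡ 17/20 mod 23. 20⁻¹ ≡ 15 (mod 23) since 20·15 = 300 ≡ 1, so λ ≡ 2.
  x = λ² - 22 - 19 = 4 - 41 ≡ 9; y = λ·(22 - 9) - 0 ≡ 3. → (9, 3)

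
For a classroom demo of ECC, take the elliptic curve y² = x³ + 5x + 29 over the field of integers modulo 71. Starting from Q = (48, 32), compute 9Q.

Double-and-add on 9 = (1001)₂. Start with Q = (48, 32) for the leading 1-bit.
double: tangent at (48, 32): λ = (3·48² + 5)/(2·32) ≡ 30/64. 64⁻¹ ≡ 10 (mod 71) since 64·10 = 640 ≡ 1, so λ ≡ 30·10 ≡ 16.
  x = λ² - 48 - 48 = 256 - 96 ≡ 18; y = λ·(48 - 18) - 32 ≡ 22. → (18, 22)
double: tangent at (18, 22): λ = (3·18² + 5)/(2·22) ≡ 54/44. 44⁻¹ ≡ 21 (mod 71) since 44·21 = 924 ≡ 1, so λ ≡ 54·21 ≡ 69.
  x = λ² - 18 - 18 = 4761 - 36 ≡ 39; y = λ·(18 - 39) - 22 ≡ 20. → (39, 20)
double: tangent at (39, 20): λ = (3·39² + 5)/(2·20) ≡ 24/40. 40⁻¹ ≡ 16 (mod 71) since 40·16 = 640 ≡ 1, so λ ≡ 24·16 ≡ 29.
  x = λ² - 39 - 39 = 841 - 78 ≡ 53; y = λ·(39 - 53) - 20 ≡ 0. → (53, 0)
add Q: (53, 0) + (48, 32). λ = (32 - 0)/(48 - 53) ≡ 32/66 mod 71. 66⁻¹ ≡ 14 (mod 71) since 66·14 = 924 ≡ 1, so λ ≡ 22.
  x = λ² - 53 - 48 = 484 - 101 ≡ 28; y = λ·(53 - 28) - 0 ≡ 53. → (28, 53)

(28, 53)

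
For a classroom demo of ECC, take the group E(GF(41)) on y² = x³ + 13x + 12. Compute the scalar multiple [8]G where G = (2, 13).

Double-and-add on 8 = (1000)₂. Start with G = (2, 13) for the leading 1-bit.
double: tangent at (2, 13): λ = (3·2² + 13)/(2·13) ≡ 25/26. 26⁻¹ ≡ 30 (mod 41), so λ ≡ 25·30 ≡ 12.
  x = λ² - 2 - 2 = 144 - 4 ≡ 17; y = λ·(2 - 17) - 13 ≡ 12. → (17, 12)
double: tangent at (17, 12): λ = (3·17² + 13)/(2·12) ≡ 19/24. 24⁻¹ ≡ 12 (mod 41), so λ ≡ 19·12 ≡ 23.
  x = λ² - 17 - 17 = 529 - 34 ≡ 3; y = λ·(17 - 3) - 12 ≡ 23. → (3, 23)
double: tangent at (3, 23): λ = (3·3² + 13)/(2·23) ≡ 40/5. 5⁻¹ ≡ 33 (mod 41) since 5·33 = 165 ≡ 1, so λ ≡ 40·33 ≡ 8.
  x = λ² - 3 - 3 = 64 - 6 ≡ 17; y = λ·(3 - 17) - 23 ≡ 29. → (17, 29)

(17, 29)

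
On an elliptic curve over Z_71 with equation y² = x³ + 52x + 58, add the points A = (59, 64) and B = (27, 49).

(59, 64) + (27, 49). λ = (49 - 64)/(27 - 59) ≡ 56/39 mod 71. 39⁻¹ ≡ 51 (mod 71) since 39·51 = 1989 ≡ 1, so λ ≡ 16.
  x = λ² - 59 - 27 = 256 - 86 ≡ 28; y = λ·(59 - 28) - 64 ≡ 6. → (28, 6)

(28, 6)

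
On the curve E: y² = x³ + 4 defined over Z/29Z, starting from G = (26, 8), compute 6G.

(7, 12)

Double-and-add on 6 = (110)₂. Start with G = (26, 8) for the leading 1-bit.
double: tangent at (26, 8): λ = (3·26² + 0)/(2·8) ≡ 27/16. 16⁻¹ ≡ 20 (mod 29), so λ ≡ 27·20 ≡ 18.
  x = λ² - 26 - 26 = 324 - 52 ≡ 11; y = λ·(26 - 11) - 8 ≡ 1. → (11, 1)
add G: (11, 1) + (26, 8). λ = (8 - 1)/(26 - 11) ≡ 7/15 mod 29. 15⁻¹ ≡ 2 (mod 29) since 15·2 = 30 ≡ 1, so λ ≡ 14.
  x = λ² - 11 - 26 = 196 - 37 ≡ 14; y = λ·(11 - 14) - 1 ≡ 15. → (14, 15)
double: tangent at (14, 15): λ = (3·14² + 0)/(2·15) ≡ 8/1. 1⁻¹ ≡ 1 (mod 29), so λ ≡ 8·1 ≡ 8.
  x = λ² - 14 - 14 = 64 - 28 ≡ 7; y = λ·(14 - 7) - 15 ≡ 12. → (7, 12)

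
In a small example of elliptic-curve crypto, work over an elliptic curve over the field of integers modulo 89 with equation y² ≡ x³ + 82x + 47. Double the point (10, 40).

tangent at (10, 40): λ = (3·10² + 82)/(2·40) ≡ 26/80. 80⁻¹ ≡ 79 (mod 89), so λ ≡ 26·79 ≡ 7.
  x = λ² - 10 - 10 = 49 - 20 ≡ 29; y = λ·(10 - 29) - 40 ≡ 5. → (29, 5)

(29, 5)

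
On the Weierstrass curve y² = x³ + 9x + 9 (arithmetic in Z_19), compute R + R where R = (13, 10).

tangent at (13, 10): λ = (3·13² + 9)/(2·10) ≡ 3/1. 1⁻¹ ≡ 1 (mod 19) since 1·1 = 1 ≡ 1, so λ ≡ 3·1 ≡ 3.
  x = λ² - 13 - 13 = 9 - 26 ≡ 2; y = λ·(13 - 2) - 10 ≡ 4. → (2, 4)

(2, 4)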